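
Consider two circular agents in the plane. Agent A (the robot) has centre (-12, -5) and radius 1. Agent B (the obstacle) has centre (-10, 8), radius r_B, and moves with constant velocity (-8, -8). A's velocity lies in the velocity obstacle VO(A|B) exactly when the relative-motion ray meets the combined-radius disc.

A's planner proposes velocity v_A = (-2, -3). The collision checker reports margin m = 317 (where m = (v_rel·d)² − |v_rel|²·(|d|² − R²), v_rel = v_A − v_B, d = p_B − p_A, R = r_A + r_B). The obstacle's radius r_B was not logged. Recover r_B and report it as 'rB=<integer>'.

m = 317
d = (2, 13);  v_rel = (6, 5),  |v_rel|² = 61
v_rel×d = (6)·(13) − (5)·(2) = 68
since m = R²·61 − 68²:  R² = (4624 + 317) / 61 = 81
R = √81 = 9  ⇒  r_B = 9 − 1 = 8

rB=8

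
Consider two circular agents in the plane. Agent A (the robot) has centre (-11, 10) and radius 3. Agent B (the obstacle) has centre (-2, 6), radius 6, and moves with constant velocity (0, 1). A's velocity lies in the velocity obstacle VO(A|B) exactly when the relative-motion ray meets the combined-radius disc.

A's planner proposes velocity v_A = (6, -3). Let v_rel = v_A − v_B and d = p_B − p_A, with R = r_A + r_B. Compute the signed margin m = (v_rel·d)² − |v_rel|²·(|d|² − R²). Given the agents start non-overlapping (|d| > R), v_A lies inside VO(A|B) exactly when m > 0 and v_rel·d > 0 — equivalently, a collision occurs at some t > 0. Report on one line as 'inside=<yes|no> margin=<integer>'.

d = (9, -4),  |d|² = 97;  R = 3+6 = 9,  c = 97−9² = 16
v_rel = (6, -4),  |v_rel|² = 52;  v_rel·d = (6)·(9) + (-4)·(-4) = 70
52·t² − 140·t + 16 = 0  ⇒  m = 70² − 52·16 = 4068
m = 4068 > 0,  v_rel·d = 70 > 0  ⇒  inside

inside=yes margin=4068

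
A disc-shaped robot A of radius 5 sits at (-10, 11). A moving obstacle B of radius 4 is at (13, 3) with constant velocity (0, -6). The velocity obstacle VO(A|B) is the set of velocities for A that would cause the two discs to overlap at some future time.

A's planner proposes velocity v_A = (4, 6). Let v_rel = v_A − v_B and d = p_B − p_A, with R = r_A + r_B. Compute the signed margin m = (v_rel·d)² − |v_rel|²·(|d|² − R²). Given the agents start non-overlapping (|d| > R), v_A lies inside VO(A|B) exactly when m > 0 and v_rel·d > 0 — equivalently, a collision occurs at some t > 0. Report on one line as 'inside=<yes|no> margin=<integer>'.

d = (23, -8),  |d|² = 593;  R = 5+4 = 9,  c = 593−9² = 512
v_rel = (4, 12),  |v_rel|² = 160;  v_rel·d = (4)·(23) + (12)·(-8) = -4
160·t² + 8·t + 512 = 0  ⇒  m = (-4)² − 160·512 = -81904
m = -81904 < 0,  v_rel·d = -4 < 0  ⇒  outside

inside=no margin=-81904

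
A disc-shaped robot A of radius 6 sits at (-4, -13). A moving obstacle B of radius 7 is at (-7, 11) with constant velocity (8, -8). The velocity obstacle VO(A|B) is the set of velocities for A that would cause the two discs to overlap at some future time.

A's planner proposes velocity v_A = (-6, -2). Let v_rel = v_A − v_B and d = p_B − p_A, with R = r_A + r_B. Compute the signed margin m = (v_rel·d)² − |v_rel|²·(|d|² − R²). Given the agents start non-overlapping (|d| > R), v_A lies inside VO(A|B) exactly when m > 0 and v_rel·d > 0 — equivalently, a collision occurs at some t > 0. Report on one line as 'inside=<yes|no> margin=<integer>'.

d = (-3, 24),  |d|² = 585;  R = 6+7 = 13,  c = 585−13² = 416
v_rel = (-14, 6),  |v_rel|² = 232;  v_rel·d = (-14)·(-3) + (6)·(24) = 186
232·t² − 372·t + 416 = 0  ⇒  m = 186² − 232·416 = -61916
m = -61916 < 0,  v_rel·d = 186 > 0  ⇒  outside

inside=no margin=-61916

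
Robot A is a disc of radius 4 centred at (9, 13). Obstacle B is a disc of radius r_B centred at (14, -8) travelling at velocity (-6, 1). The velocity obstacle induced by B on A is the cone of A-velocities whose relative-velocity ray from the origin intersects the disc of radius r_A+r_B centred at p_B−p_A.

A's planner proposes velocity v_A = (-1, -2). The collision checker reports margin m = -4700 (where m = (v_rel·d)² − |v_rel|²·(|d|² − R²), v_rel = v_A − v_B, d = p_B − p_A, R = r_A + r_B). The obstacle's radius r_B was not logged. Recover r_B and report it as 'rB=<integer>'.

m = -4700
d = (5, -21);  v_rel = (5, -3),  |v_rel|² = 34
v_rel×d = (5)·(-21) − (-3)·(5) = -90
since m = R²·34 − (-90)²:  R² = (8100 + -4700) / 34 = 100
R = √100 = 10  ⇒  r_B = 10 − 4 = 6

rB=6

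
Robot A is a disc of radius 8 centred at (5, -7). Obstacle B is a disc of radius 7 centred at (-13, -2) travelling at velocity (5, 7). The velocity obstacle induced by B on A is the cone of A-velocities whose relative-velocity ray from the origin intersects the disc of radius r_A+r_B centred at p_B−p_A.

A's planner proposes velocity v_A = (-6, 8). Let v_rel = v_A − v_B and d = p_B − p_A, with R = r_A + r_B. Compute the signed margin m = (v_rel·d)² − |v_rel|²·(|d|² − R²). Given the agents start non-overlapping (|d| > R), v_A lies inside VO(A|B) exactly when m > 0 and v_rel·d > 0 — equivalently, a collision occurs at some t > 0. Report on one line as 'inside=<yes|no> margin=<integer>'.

d = (-18, 5),  |d|² = 349;  R = 8+7 = 15,  c = 349−15² = 124
v_rel = (-11, 1),  |v_rel|² = 122;  v_rel·d = (-11)·(-18) + (1)·(5) = 203
122·t² − 406·t + 124 = 0  ⇒  m = 203² − 122·124 = 26081
m = 26081 > 0,  v_rel·d = 203 > 0  ⇒  inside

inside=yes margin=26081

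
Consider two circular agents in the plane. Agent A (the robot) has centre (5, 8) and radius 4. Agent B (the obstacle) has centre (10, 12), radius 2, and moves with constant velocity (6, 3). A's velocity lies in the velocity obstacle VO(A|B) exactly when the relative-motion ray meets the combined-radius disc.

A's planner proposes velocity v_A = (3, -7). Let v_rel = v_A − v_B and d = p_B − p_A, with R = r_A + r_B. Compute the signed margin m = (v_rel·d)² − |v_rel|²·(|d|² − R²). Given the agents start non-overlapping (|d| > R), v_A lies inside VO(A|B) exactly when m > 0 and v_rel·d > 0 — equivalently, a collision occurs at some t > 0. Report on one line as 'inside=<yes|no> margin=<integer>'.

d = (5, 4),  |d|² = 41;  R = 4+2 = 6,  c = 41−6² = 5
v_rel = (-3, -10),  |v_rel|² = 109;  v_rel·d = (-3)·(5) + (-10)·(4) = -55
109·t² + 110·t + 5 = 0  ⇒  m = (-55)² − 109·5 = 2480
m = 2480 > 0,  v_rel·d = -55 < 0  ⇒  outside

inside=no margin=2480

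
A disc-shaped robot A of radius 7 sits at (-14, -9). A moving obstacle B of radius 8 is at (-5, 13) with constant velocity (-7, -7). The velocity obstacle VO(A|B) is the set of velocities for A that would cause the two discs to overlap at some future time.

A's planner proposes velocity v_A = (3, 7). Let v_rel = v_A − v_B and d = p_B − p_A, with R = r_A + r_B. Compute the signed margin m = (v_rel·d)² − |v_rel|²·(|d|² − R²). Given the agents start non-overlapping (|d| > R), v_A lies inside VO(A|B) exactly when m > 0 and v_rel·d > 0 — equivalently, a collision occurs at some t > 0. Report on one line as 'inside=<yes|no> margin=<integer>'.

d = (9, 22),  |d|² = 565;  R = 7+8 = 15,  c = 565−15² = 340
v_rel = (10, 14),  |v_rel|² = 296;  v_rel·d = (10)·(9) + (14)·(22) = 398
296·t² − 796·t + 340 = 0  ⇒  m = 398² − 296·340 = 57764
m = 57764 > 0,  v_rel·d = 398 > 0  ⇒  inside

inside=yes margin=57764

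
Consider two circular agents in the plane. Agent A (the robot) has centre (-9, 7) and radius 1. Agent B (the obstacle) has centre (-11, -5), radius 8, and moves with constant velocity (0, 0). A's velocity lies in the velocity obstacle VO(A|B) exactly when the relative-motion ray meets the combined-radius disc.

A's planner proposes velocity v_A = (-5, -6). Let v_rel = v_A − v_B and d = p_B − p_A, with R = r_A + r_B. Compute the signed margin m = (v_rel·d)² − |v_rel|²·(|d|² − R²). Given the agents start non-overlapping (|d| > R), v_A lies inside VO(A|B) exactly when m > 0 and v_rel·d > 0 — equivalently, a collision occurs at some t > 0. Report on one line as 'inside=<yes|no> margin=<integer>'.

d = (-2, -12),  |d|² = 148;  R = 1+8 = 9,  c = 148−9² = 67
v_rel = (-5, -6),  |v_rel|² = 61;  v_rel·d = (-5)·(-2) + (-6)·(-12) = 82
61·t² − 164·t + 67 = 0  ⇒  m = 82² − 61·67 = 2637
m = 2637 > 0,  v_rel·d = 82 > 0  ⇒  inside

inside=yes margin=2637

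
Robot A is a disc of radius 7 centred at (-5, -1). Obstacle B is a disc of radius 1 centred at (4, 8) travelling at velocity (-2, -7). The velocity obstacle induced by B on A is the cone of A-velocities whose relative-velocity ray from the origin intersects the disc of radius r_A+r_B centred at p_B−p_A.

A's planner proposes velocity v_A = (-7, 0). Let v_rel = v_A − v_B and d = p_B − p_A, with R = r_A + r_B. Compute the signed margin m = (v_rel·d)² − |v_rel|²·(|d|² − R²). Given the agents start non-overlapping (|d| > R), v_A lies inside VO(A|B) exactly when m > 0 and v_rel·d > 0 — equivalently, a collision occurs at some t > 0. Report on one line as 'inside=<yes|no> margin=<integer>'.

d = (9, 9),  |d|² = 162;  R = 7+1 = 8,  c = 162−8² = 98
v_rel = (-5, 7),  |v_rel|² = 74;  v_rel·d = (-5)·(9) + (7)·(9) = 18
74·t² − 36·t + 98 = 0  ⇒  m = 18² − 74·98 = -6928
m = -6928 < 0,  v_rel·d = 18 > 0  ⇒  outside

inside=no margin=-6928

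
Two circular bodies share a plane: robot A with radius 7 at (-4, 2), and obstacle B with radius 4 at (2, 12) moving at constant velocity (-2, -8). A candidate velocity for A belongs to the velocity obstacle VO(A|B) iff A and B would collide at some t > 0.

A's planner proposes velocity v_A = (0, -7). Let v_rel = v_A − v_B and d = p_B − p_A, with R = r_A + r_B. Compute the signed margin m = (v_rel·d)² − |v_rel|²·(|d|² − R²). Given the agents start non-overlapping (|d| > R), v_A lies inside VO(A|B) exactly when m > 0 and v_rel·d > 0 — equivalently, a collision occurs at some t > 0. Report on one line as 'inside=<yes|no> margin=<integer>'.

d = (6, 10),  |d|² = 136;  R = 7+4 = 11,  c = 136−11² = 15
v_rel = (2, 1),  |v_rel|² = 5;  v_rel·d = (2)·(6) + (1)·(10) = 22
5·t² − 44·t + 15 = 0  ⇒  m = 22² − 5·15 = 409
m = 409 > 0,  v_rel·d = 22 > 0  ⇒  inside

inside=yes margin=409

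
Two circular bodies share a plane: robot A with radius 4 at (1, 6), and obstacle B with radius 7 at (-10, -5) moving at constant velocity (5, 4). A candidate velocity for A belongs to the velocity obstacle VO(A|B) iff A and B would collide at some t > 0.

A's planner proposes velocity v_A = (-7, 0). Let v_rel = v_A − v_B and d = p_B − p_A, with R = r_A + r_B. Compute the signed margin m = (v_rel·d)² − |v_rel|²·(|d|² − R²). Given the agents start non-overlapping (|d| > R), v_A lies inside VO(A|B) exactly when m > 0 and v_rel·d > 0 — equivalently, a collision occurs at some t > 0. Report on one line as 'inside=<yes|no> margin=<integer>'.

d = (-11, -11),  |d|² = 242;  R = 4+7 = 11,  c = 242−11² = 121
v_rel = (-12, -4),  |v_rel|² = 160;  v_rel·d = (-12)·(-11) + (-4)·(-11) = 176
160·t² − 352·t + 121 = 0  ⇒  m = 176² − 160·121 = 11616
m = 11616 > 0,  v_rel·d = 176 > 0  ⇒  inside

inside=yes margin=11616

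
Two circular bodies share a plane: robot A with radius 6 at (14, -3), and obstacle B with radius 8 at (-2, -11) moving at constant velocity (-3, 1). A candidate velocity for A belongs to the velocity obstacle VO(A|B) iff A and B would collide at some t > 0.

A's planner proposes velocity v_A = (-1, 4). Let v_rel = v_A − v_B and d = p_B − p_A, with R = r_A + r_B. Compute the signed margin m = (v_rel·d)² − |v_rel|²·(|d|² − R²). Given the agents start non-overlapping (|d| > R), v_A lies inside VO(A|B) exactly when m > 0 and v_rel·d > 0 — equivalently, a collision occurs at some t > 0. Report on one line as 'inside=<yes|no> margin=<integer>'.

d = (-16, -8),  |d|² = 320;  R = 6+8 = 14,  c = 320−14² = 124
v_rel = (2, 3),  |v_rel|² = 13;  v_rel·d = (2)·(-16) + (3)·(-8) = -56
13·t² + 112·t + 124 = 0  ⇒  m = (-56)² − 13·124 = 1524
m = 1524 > 0,  v_rel·d = -56 < 0  ⇒  outside

inside=no margin=1524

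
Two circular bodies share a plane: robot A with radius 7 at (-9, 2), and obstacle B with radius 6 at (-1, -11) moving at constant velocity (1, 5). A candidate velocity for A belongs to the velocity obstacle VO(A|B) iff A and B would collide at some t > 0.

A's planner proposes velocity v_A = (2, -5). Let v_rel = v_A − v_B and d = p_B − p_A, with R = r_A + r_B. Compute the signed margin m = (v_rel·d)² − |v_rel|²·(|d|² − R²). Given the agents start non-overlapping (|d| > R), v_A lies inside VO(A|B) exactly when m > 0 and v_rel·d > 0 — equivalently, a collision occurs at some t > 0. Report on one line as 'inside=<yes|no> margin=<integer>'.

d = (8, -13),  |d|² = 233;  R = 7+6 = 13,  c = 233−13² = 64
v_rel = (1, -10),  |v_rel|² = 101;  v_rel·d = (1)·(8) + (-10)·(-13) = 138
101·t² − 276·t + 64 = 0  ⇒  m = 138² − 101·64 = 12580
m = 12580 > 0,  v_rel·d = 138 > 0  ⇒  inside

inside=yes margin=12580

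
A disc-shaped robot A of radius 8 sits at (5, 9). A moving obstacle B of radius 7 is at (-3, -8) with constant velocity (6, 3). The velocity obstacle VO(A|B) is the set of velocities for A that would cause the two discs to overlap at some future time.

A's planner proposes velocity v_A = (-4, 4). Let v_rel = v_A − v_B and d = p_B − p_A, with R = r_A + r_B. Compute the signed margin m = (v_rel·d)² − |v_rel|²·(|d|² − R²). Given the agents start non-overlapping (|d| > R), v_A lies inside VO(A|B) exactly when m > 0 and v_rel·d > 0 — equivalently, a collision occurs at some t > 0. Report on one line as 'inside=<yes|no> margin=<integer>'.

d = (-8, -17),  |d|² = 353;  R = 8+7 = 15,  c = 353−15² = 128
v_rel = (-10, 1),  |v_rel|² = 101;  v_rel·d = (-10)·(-8) + (1)·(-17) = 63
101·t² − 126·t + 128 = 0  ⇒  m = 63² − 101·128 = -8959
m = -8959 < 0,  v_rel·d = 63 > 0  ⇒  outside

inside=no margin=-8959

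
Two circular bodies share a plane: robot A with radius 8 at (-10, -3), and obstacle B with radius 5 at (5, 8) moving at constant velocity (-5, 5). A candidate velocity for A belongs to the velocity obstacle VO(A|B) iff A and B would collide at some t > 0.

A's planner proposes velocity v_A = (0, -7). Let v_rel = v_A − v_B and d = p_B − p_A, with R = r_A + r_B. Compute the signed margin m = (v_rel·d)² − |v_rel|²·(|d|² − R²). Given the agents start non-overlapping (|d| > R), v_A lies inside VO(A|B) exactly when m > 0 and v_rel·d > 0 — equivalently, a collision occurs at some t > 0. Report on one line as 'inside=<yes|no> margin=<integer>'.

d = (15, 11),  |d|² = 346;  R = 8+5 = 13,  c = 346−13² = 177
v_rel = (5, -12),  |v_rel|² = 169;  v_rel·d = (5)·(15) + (-12)·(11) = -57
169·t² + 114·t + 177 = 0  ⇒  m = (-57)² − 169·177 = -26664
m = -26664 < 0,  v_rel·d = -57 < 0  ⇒  outside

inside=no margin=-26664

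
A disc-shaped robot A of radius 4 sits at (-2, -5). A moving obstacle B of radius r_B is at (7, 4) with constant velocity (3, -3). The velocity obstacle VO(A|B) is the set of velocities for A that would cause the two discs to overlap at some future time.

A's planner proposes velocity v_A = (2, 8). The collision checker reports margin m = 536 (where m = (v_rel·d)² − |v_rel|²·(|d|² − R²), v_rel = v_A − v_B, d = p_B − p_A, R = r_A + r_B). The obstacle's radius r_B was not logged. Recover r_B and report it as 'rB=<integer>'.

m = 536
d = (9, 9);  v_rel = (-1, 11),  |v_rel|² = 122
v_rel×d = (-1)·(9) − (11)·(9) = -108
since m = R²·122 − (-108)²:  R² = (11664 + 536) / 122 = 100
R = √100 = 10  ⇒  r_B = 10 − 4 = 6

rB=6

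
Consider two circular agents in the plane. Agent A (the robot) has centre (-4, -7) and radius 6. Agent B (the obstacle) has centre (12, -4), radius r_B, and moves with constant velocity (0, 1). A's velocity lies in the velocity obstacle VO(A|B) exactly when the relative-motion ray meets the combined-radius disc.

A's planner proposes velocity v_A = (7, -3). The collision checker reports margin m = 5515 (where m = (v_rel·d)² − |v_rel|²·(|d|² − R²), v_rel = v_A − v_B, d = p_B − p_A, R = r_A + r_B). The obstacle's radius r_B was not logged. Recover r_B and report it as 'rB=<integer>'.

m = 5515
d = (16, 3);  v_rel = (7, -4),  |v_rel|² = 65
v_rel×d = (7)·(3) − (-4)·(16) = 85
since m = R²·65 − 85²:  R² = (7225 + 5515) / 65 = 196
R = √196 = 14  ⇒  r_B = 14 − 6 = 8

rB=8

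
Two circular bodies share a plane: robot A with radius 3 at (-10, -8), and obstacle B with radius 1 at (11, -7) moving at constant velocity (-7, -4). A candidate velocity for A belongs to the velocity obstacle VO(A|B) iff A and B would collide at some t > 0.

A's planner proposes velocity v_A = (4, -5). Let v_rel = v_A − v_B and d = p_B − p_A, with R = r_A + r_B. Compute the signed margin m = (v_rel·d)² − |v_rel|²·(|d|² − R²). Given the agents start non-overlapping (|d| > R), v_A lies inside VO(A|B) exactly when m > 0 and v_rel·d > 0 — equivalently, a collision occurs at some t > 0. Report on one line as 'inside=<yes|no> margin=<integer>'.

d = (21, 1),  |d|² = 442;  R = 3+1 = 4,  c = 442−4² = 426
v_rel = (11, -1),  |v_rel|² = 122;  v_rel·d = (11)·(21) + (-1)·(1) = 230
122·t² − 460·t + 426 = 0  ⇒  m = 230² − 122·426 = 928
m = 928 > 0,  v_rel·d = 230 > 0  ⇒  inside

inside=yes margin=928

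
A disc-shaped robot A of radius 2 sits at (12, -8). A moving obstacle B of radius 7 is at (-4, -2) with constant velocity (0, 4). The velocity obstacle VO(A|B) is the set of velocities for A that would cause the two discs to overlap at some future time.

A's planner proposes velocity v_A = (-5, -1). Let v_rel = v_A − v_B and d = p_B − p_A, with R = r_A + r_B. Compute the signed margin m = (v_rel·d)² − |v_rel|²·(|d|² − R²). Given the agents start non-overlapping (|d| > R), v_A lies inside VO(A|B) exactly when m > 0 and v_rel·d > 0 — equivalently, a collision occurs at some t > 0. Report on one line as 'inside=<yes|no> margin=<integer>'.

d = (-16, 6),  |d|² = 292;  R = 2+7 = 9,  c = 292−9² = 211
v_rel = (-5, -5),  |v_rel|² = 50;  v_rel·d = (-5)·(-16) + (-5)·(6) = 50
50·t² − 100·t + 211 = 0  ⇒  m = 50² − 50·211 = -8050
m = -8050 < 0,  v_rel·d = 50 > 0  ⇒  outside

inside=no margin=-8050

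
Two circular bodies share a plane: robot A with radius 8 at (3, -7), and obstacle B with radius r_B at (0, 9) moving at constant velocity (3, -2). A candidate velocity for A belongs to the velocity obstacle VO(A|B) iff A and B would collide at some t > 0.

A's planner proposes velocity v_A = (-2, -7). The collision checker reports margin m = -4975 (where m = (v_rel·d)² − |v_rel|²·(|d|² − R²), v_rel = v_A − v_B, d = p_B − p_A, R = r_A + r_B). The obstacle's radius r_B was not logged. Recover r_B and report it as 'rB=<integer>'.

m = -4975
d = (-3, 16);  v_rel = (-5, -5),  |v_rel|² = 50
v_rel×d = (-5)·(16) − (-5)·(-3) = -95
since m = R²·50 − (-95)²:  R² = (9025 + -4975) / 50 = 81
R = √81 = 9  ⇒  r_B = 9 − 8 = 1

rB=1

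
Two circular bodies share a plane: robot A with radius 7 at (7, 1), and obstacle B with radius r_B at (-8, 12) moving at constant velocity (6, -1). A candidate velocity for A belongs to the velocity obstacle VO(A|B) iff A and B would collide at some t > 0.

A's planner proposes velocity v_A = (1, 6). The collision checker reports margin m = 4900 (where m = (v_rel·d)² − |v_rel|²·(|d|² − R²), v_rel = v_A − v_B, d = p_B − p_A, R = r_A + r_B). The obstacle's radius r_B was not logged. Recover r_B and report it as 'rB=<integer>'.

m = 4900
d = (-15, 11);  v_rel = (-5, 7),  |v_rel|² = 74
v_rel×d = (-5)·(11) − (7)·(-15) = 50
since m = R²·74 − 50²:  R² = (2500 + 4900) / 74 = 100
R = √100 = 10  ⇒  r_B = 10 − 7 = 3

rB=3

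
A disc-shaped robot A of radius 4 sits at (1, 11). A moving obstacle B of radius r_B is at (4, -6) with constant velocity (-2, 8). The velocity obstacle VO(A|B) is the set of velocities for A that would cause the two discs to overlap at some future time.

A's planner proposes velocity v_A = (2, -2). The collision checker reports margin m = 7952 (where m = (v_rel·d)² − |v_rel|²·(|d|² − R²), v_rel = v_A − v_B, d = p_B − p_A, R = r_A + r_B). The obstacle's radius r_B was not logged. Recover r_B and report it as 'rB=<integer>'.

m = 7952
d = (3, -17);  v_rel = (4, -10),  |v_rel|² = 116
v_rel×d = (4)·(-17) − (-10)·(3) = -38
since m = R²·116 − (-38)²:  R² = (1444 + 7952) / 116 = 81
R = √81 = 9  ⇒  r_B = 9 − 4 = 5

rB=5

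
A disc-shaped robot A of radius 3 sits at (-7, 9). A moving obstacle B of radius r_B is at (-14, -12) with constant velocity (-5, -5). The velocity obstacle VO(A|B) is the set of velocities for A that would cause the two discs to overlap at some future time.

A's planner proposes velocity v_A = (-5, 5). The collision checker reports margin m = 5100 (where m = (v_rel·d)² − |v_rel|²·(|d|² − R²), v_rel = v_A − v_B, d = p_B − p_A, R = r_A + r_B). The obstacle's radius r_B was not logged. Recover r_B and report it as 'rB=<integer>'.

m = 5100
d = (-7, -21);  v_rel = (0, 10),  |v_rel|² = 100
v_rel×d = (0)·(-21) − (10)·(-7) = 70
since m = R²·100 − 70²:  R² = (4900 + 5100) / 100 = 100
R = √100 = 10  ⇒  r_B = 10 − 3 = 7

rB=7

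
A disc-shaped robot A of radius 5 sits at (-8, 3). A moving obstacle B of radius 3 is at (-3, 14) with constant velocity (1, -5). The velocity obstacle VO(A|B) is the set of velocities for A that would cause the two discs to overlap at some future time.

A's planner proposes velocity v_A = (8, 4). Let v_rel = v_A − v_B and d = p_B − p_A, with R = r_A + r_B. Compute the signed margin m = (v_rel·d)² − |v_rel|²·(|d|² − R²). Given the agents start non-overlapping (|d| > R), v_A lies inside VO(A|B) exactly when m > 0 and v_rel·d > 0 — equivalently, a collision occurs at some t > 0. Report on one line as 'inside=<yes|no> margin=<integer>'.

d = (5, 11),  |d|² = 146;  R = 5+3 = 8,  c = 146−8² = 82
v_rel = (7, 9),  |v_rel|² = 130;  v_rel·d = (7)·(5) + (9)·(11) = 134
130·t² − 268·t + 82 = 0  ⇒  m = 134² − 130·82 = 7296
m = 7296 > 0,  v_rel·d = 134 > 0  ⇒  inside

inside=yes margin=7296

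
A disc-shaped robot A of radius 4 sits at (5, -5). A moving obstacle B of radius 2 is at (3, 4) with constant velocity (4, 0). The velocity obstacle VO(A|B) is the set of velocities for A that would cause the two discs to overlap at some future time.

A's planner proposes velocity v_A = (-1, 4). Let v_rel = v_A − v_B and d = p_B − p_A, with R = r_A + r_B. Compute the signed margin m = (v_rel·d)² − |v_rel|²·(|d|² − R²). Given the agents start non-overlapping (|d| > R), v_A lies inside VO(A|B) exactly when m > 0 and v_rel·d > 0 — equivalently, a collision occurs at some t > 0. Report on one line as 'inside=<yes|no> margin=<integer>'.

d = (-2, 9),  |d|² = 85;  R = 4+2 = 6,  c = 85−6² = 49
v_rel = (-5, 4),  |v_rel|² = 41;  v_rel·d = (-5)·(-2) + (4)·(9) = 46
41·t² − 92·t + 49 = 0  ⇒  m = 46² − 41·49 = 107
m = 107 > 0,  v_rel·d = 46 > 0  ⇒  inside

inside=yes margin=107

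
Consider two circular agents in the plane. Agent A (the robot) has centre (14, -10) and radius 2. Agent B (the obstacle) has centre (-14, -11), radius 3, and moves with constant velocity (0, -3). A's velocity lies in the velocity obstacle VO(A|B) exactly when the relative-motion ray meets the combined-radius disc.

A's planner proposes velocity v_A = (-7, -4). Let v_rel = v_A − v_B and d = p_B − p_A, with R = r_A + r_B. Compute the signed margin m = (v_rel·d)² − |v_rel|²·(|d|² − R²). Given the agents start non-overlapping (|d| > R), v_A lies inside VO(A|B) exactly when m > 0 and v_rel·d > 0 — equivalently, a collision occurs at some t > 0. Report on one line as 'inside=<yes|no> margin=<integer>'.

d = (-28, -1),  |d|² = 785;  R = 2+3 = 5,  c = 785−5² = 760
v_rel = (-7, -1),  |v_rel|² = 50;  v_rel·d = (-7)·(-28) + (-1)·(-1) = 197
50·t² − 394·t + 760 = 0  ⇒  m = 197² − 50·760 = 809
m = 809 > 0,  v_rel·d = 197 > 0  ⇒  inside

inside=yes margin=809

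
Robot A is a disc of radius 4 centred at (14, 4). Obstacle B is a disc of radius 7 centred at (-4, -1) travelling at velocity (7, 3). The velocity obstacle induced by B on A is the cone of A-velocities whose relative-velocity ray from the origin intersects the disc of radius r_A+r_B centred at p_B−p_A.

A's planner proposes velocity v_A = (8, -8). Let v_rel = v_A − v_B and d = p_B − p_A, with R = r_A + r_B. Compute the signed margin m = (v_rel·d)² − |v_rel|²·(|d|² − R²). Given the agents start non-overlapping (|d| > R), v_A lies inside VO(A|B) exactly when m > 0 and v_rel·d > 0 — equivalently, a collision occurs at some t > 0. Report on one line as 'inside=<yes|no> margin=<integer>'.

d = (-18, -5),  |d|² = 349;  R = 4+7 = 11,  c = 349−11² = 228
v_rel = (1, -11),  |v_rel|² = 122;  v_rel·d = (1)·(-18) + (-11)·(-5) = 37
122·t² − 74·t + 228 = 0  ⇒  m = 37² − 122·228 = -26447
m = -26447 < 0,  v_rel·d = 37 > 0  ⇒  outside

inside=no margin=-26447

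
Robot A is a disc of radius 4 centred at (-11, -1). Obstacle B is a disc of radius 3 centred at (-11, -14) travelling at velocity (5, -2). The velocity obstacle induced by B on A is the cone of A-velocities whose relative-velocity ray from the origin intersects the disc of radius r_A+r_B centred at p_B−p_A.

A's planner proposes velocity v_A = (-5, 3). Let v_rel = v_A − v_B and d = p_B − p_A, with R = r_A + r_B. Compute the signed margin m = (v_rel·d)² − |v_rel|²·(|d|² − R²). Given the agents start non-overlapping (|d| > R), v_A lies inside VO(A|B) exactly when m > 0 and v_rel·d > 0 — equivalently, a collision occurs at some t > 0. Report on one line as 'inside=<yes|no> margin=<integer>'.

d = (0, -13),  |d|² = 169;  R = 4+3 = 7,  c = 169−7² = 120
v_rel = (-10, 5),  |v_rel|² = 125;  v_rel·d = (-10)·(0) + (5)·(-13) = -65
125·t² + 130·t + 120 = 0  ⇒  m = (-65)² − 125·120 = -10775
m = -10775 < 0,  v_rel·d = -65 < 0  ⇒  outside

inside=no margin=-10775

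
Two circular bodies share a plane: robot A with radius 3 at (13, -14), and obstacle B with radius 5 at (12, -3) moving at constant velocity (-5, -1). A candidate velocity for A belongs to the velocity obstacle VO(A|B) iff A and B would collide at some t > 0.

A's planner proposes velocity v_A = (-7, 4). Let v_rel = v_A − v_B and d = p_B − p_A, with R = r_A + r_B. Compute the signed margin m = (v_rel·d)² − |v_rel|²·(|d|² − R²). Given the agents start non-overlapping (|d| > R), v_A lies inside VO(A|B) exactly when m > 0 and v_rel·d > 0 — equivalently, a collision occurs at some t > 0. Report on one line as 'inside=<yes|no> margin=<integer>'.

d = (-1, 11),  |d|² = 122;  R = 3+5 = 8,  c = 122−8² = 58
v_rel = (-2, 5),  |v_rel|² = 29;  v_rel·d = (-2)·(-1) + (5)·(11) = 57
29·t² − 114·t + 58 = 0  ⇒  m = 57² − 29·58 = 1567
m = 1567 > 0,  v_rel·d = 57 > 0  ⇒  inside

inside=yes margin=1567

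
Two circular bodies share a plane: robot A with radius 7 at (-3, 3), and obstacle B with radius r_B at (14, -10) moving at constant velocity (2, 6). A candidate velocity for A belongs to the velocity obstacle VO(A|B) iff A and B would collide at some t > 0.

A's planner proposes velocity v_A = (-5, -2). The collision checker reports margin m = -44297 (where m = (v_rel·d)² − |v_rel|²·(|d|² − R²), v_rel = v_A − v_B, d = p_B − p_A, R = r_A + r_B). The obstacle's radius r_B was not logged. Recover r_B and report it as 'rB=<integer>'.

m = -44297
d = (17, -13);  v_rel = (-7, -8),  |v_rel|² = 113
v_rel×d = (-7)·(-13) − (-8)·(17) = 227
since m = R²·113 − 227²:  R² = (51529 + -44297) / 113 = 64
R = √64 = 8  ⇒  r_B = 8 − 7 = 1

rB=1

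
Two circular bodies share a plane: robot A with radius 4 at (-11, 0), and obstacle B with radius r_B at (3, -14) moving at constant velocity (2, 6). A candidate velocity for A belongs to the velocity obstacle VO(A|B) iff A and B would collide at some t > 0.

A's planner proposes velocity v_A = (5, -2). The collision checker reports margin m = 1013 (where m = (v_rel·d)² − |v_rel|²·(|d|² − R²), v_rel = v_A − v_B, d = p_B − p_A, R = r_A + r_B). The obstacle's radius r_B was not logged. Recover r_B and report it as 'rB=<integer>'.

m = 1013
d = (14, -14);  v_rel = (3, -8),  |v_rel|² = 73
v_rel×d = (3)·(-14) − (-8)·(14) = 70
since m = R²·73 − 70²:  R² = (4900 + 1013) / 73 = 81
R = √81 = 9  ⇒  r_B = 9 − 4 = 5

rB=5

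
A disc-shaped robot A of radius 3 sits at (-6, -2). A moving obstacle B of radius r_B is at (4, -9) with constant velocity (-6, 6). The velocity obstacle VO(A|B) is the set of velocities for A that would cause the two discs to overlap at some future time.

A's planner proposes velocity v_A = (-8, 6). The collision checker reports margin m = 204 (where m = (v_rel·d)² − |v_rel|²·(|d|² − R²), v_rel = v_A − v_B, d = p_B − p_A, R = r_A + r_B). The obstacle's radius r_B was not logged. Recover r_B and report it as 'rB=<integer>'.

m = 204
d = (10, -7);  v_rel = (-2, 0),  |v_rel|² = 4
v_rel×d = (-2)·(-7) − (0)·(10) = 14
since m = R²·4 − 14²:  R² = (196 + 204) / 4 = 100
R = √100 = 10  ⇒  r_B = 10 − 3 = 7

rB=7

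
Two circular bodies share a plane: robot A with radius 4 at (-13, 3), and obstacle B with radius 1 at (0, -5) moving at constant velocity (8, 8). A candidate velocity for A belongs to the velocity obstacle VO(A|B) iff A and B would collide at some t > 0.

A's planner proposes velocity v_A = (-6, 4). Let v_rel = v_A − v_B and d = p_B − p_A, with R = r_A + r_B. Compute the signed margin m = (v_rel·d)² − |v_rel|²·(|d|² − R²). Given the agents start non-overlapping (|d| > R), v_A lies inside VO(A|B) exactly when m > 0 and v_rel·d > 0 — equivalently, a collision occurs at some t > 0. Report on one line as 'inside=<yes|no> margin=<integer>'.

d = (13, -8),  |d|² = 233;  R = 4+1 = 5,  c = 233−5² = 208
v_rel = (-14, -4),  |v_rel|² = 212;  v_rel·d = (-14)·(13) + (-4)·(-8) = -150
212·t² + 300·t + 208 = 0  ⇒  m = (-150)² − 212·208 = -21596
m = -21596 < 0,  v_rel·d = -150 < 0  ⇒  outside

inside=no margin=-21596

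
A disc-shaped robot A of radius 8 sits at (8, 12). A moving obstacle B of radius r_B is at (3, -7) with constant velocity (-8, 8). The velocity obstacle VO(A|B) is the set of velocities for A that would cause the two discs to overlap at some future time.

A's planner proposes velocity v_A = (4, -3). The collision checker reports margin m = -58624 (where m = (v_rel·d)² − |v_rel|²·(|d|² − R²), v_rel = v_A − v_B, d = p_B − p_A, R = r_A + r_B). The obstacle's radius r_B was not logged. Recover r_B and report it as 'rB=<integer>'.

m = -58624
d = (-5, -19);  v_rel = (12, -11),  |v_rel|² = 265
v_rel×d = (12)·(-19) − (-11)·(-5) = -283
since m = R²·265 − (-283)²:  R² = (80089 + -58624) / 265 = 81
R = √81 = 9  ⇒  r_B = 9 − 8 = 1

rB=1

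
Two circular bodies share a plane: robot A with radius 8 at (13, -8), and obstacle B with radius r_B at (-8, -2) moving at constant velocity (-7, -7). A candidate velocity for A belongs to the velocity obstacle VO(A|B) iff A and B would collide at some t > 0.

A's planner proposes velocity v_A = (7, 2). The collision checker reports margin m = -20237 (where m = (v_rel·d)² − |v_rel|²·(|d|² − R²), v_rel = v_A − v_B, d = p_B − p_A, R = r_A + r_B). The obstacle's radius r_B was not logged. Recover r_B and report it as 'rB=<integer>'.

m = -20237
d = (-21, 6);  v_rel = (14, 9),  |v_rel|² = 277
v_rel×d = (14)·(6) − (9)·(-21) = 273
since m = R²·277 − 273²:  R² = (74529 + -20237) / 277 = 196
R = √196 = 14  ⇒  r_B = 14 − 8 = 6

rB=6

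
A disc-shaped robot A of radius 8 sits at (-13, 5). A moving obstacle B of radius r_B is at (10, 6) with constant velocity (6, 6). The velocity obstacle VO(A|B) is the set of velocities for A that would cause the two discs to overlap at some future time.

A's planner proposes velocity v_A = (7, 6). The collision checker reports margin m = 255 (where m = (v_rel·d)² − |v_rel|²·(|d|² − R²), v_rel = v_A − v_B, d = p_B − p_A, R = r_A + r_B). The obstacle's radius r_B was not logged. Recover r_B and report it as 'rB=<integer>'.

m = 255
d = (23, 1);  v_rel = (1, 0),  |v_rel|² = 1
v_rel×d = (1)·(1) − (0)·(23) = 1
since m = R²·1 − 1²:  R² = (1 + 255) / 1 = 256
R = √256 = 16  ⇒  r_B = 16 − 8 = 8

rB=8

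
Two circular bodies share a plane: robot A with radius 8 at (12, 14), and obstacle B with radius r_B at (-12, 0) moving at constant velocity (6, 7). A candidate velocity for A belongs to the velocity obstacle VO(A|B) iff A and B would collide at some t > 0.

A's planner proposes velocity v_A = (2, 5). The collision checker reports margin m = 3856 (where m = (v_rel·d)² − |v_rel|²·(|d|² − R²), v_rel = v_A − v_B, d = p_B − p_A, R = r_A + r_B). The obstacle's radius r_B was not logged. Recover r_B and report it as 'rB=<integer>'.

m = 3856
d = (-24, -14);  v_rel = (-4, -2),  |v_rel|² = 20
v_rel×d = (-4)·(-14) − (-2)·(-24) = 8
since m = R²·20 − 8²:  R² = (64 + 3856) / 20 = 196
R = √196 = 14  ⇒  r_B = 14 − 8 = 6

rB=6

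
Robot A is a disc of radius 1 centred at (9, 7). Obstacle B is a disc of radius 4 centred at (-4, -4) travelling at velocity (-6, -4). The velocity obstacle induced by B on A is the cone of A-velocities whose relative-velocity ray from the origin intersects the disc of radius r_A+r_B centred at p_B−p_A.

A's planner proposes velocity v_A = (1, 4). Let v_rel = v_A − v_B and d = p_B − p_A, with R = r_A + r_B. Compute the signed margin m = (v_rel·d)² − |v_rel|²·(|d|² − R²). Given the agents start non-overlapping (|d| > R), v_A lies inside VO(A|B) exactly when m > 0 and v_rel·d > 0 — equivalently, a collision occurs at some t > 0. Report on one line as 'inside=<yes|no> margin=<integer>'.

d = (-13, -11),  |d|² = 290;  R = 1+4 = 5,  c = 290−5² = 265
v_rel = (7, 8),  |v_rel|² = 113;  v_rel·d = (7)·(-13) + (8)·(-11) = -179
113·t² + 358·t + 265 = 0  ⇒  m = (-179)² − 113·265 = 2096
m = 2096 > 0,  v_rel·d = -179 < 0  ⇒  outside

inside=no margin=2096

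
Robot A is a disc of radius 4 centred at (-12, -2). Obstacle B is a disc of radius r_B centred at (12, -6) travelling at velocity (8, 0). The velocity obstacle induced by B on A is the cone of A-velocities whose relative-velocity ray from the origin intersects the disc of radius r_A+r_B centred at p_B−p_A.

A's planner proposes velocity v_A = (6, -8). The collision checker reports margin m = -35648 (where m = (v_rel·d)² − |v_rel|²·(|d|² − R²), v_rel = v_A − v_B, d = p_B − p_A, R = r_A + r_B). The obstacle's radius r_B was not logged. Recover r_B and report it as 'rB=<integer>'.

m = -35648
d = (24, -4);  v_rel = (-2, -8),  |v_rel|² = 68
v_rel×d = (-2)·(-4) − (-8)·(24) = 200
since m = R²·68 − 200²:  R² = (40000 + -35648) / 68 = 64
R = √64 = 8  ⇒  r_B = 8 − 4 = 4

rB=4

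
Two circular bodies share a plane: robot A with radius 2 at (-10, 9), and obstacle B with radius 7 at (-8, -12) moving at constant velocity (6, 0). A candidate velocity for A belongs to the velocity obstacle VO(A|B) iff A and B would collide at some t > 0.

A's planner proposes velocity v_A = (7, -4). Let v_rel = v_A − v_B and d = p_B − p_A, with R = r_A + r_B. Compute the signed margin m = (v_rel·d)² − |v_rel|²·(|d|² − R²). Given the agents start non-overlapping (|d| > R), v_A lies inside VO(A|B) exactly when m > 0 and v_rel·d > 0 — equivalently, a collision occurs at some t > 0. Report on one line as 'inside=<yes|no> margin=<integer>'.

d = (2, -21),  |d|² = 445;  R = 2+7 = 9,  c = 445−9² = 364
v_rel = (1, -4),  |v_rel|² = 17;  v_rel·d = (1)·(2) + (-4)·(-21) = 86
17·t² − 172·t + 364 = 0  ⇒  m = 86² − 17·364 = 1208
m = 1208 > 0,  v_rel·d = 86 > 0  ⇒  inside

inside=yes margin=1208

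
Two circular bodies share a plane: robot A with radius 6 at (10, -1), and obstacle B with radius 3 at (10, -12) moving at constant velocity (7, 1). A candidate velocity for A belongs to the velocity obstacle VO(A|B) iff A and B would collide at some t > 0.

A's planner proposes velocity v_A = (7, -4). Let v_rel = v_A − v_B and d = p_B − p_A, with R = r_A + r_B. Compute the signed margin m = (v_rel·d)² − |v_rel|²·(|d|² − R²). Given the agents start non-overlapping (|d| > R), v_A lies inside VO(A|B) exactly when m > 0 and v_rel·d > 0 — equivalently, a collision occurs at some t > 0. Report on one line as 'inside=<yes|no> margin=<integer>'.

d = (0, -11),  |d|² = 121;  R = 6+3 = 9,  c = 121−9² = 40
v_rel = (0, -5),  |v_rel|² = 25;  v_rel·d = (0)·(0) + (-5)·(-11) = 55
25·t² − 110·t + 40 = 0  ⇒  m = 55² − 25·40 = 2025
m = 2025 > 0,  v_rel·d = 55 > 0  ⇒  inside

inside=yes margin=2025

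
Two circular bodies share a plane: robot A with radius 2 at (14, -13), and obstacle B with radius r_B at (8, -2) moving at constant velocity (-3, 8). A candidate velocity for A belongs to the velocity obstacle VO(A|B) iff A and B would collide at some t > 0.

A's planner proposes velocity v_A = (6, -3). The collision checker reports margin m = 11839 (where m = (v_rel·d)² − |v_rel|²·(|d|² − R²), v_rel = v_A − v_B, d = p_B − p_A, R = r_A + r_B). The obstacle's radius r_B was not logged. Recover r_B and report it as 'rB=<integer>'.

m = 11839
d = (-6, 11);  v_rel = (9, -11),  |v_rel|² = 202
v_rel×d = (9)·(11) − (-11)·(-6) = 33
since m = R²·202 − 33²:  R² = (1089 + 11839) / 202 = 64
R = √64 = 8  ⇒  r_B = 8 − 2 = 6

rB=6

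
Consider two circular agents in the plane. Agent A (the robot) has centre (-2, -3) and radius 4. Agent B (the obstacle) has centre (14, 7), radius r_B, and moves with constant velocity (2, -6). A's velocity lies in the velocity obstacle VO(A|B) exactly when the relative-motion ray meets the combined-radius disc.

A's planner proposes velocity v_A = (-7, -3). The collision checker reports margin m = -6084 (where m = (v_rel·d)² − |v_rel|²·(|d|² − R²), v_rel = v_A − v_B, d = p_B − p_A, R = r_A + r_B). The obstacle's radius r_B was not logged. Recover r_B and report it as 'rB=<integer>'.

m = -6084
d = (16, 10);  v_rel = (-9, 3),  |v_rel|² = 90
v_rel×d = (-9)·(10) − (3)·(16) = -138
since m = R²·90 − (-138)²:  R² = (19044 + -6084) / 90 = 144
R = √144 = 12  ⇒  r_B = 12 − 4 = 8

rB=8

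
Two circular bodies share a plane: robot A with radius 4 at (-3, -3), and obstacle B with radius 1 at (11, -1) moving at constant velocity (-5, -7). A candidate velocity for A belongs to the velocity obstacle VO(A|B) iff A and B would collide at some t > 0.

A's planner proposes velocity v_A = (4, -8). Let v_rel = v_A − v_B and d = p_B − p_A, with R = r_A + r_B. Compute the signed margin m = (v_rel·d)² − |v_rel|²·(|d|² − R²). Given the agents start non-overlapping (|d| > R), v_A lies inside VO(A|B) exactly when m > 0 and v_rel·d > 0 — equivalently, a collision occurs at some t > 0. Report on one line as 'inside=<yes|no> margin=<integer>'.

d = (14, 2),  |d|² = 200;  R = 4+1 = 5,  c = 200−5² = 175
v_rel = (9, -1),  |v_rel|² = 82;  v_rel·d = (9)·(14) + (-1)·(2) = 124
82·t² − 248·t + 175 = 0  ⇒  m = 124² − 82·175 = 1026
m = 1026 > 0,  v_rel·d = 124 > 0  ⇒  inside

inside=yes margin=1026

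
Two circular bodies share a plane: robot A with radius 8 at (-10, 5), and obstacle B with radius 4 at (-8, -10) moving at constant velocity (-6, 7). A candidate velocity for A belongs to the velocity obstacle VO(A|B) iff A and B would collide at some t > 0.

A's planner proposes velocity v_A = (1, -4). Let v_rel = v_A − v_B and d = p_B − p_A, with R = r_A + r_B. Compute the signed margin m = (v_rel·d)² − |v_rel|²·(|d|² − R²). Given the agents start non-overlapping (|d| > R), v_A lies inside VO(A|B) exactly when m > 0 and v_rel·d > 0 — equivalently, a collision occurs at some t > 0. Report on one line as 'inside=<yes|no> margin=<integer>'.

d = (2, -15),  |d|² = 229;  R = 8+4 = 12,  c = 229−12² = 85
v_rel = (7, -11),  |v_rel|² = 170;  v_rel·d = (7)·(2) + (-11)·(-15) = 179
170·t² − 358·t + 85 = 0  ⇒  m = 179² − 170·85 = 17591
m = 17591 > 0,  v_rel·d = 179 > 0  ⇒  inside

inside=yes margin=17591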